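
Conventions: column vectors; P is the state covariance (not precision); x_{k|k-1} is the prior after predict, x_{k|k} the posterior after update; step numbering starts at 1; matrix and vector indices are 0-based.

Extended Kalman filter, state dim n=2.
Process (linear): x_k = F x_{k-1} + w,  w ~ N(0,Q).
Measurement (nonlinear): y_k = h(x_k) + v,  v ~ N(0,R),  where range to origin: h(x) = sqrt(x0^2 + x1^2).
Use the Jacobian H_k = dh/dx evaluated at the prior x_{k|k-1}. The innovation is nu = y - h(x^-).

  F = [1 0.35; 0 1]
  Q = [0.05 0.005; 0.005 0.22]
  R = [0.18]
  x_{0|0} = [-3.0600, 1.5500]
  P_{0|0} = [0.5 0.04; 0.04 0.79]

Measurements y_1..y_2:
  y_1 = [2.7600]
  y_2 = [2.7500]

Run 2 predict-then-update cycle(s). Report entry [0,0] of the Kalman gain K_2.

step 1: x^-=[-2.5175, 1.5500]  P^-=[0.6748 0.3215; 0.3215 1.0100]  H_jac=[-0.8515 0.5243]  S=[0.6599]  K=[-0.6154; 0.3876]  nu=[-0.1964]  x^+=[-2.3966, 1.4739]  P^+=[0.4249 0.4789; 0.4789 0.9109]
step 2: x^-=[-1.8808, 1.4739]  P^-=[0.9217 0.8027; 0.8027 1.1309]  H_jac=[-0.7871 0.6168]  S=[0.4019]  K=[-0.5733; 0.1636]  nu=[0.3605]  x^+=[-2.0875, 1.5328]  P^+=[0.7896 0.8404; 0.8404 1.1201]

K[0,0] = -0.5733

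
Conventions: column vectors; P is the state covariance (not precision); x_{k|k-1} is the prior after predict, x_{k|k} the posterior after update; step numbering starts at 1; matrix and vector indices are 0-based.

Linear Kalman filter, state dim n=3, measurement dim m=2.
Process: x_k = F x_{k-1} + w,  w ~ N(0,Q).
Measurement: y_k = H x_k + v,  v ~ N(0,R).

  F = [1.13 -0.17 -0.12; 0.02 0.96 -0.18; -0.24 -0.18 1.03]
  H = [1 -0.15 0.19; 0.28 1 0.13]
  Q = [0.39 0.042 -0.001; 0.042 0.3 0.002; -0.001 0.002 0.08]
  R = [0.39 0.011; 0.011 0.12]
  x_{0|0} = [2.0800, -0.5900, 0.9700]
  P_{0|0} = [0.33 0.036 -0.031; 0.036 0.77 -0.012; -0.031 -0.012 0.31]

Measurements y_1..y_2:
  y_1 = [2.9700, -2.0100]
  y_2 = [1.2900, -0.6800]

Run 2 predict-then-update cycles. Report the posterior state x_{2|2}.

x_post = [1.7449, -1.5052, 0.7906]

step 1: x^-=[2.3343, -0.6994, 0.6061]  P^-=[0.8322 -0.0232 -0.1462; -0.0232 1.0256 -0.2128; -0.1462 -0.2128 0.4757]  S=[1.2259 0.0166; 0.0166 1.1399]  K=[0.6568 0.1578; -0.1892 0.8725; -0.0172 -0.1681]  nu=[0.4156, -2.0430]  x^+=[2.2849, -2.5606, 0.9423]  P^+=[0.2714 -0.0368 -0.1002; -0.0368 0.1194 -0.0499; -0.1002 -0.0499 0.4431]
step 2: x^-=[2.9042, -2.5821, 0.8831]  P^-=[0.7857 0.0233 -0.2316; 0.0233 0.4411 -0.1508; -0.2316 -0.1508 0.6344]  S=[1.1221 0.1346; 0.1346 0.5903]  K=[0.6318 0.2170; -0.1550 0.7603; -0.0532 -0.2135]  nu=[-2.1693, 0.9741]  x^+=[1.7449, -1.5052, 0.7906]  P^+=[0.2730 -0.0244 -0.1468; -0.0244 0.1046 -0.0633; -0.1468 -0.0633 0.6013]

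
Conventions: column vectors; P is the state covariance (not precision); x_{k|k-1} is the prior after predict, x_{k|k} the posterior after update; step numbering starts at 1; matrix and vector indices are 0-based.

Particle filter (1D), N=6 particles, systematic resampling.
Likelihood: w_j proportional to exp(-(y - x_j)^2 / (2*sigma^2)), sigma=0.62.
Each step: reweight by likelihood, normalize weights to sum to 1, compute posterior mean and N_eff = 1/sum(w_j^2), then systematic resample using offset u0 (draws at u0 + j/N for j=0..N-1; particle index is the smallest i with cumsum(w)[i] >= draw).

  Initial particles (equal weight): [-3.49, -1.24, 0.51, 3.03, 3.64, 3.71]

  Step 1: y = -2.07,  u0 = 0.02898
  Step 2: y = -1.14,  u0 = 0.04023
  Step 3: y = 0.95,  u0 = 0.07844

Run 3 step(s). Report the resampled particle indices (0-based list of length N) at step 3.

step 1: w=[0.1510, 0.8487, 0.0004, 0.0000, 0.0000, 0.0000]  mean=-1.5790  Neff=1.3458  idx=[0, 1, 1, 1, 1, 1]
step 2: w=[0.0002, 0.2000, 0.2000, 0.2000, 0.2000, 0.2000]  mean=-1.2403  Neff=5.0015  idx=[1, 2, 2, 3, 4, 5]
step 3: w=[0.1667, 0.1667, 0.1667, 0.1667, 0.1667, 0.1667]  mean=-1.2400  Neff=6.0000  idx=[0, 1, 2, 3, 4, 5]

resampled_idx = [0, 1, 2, 3, 4, 5]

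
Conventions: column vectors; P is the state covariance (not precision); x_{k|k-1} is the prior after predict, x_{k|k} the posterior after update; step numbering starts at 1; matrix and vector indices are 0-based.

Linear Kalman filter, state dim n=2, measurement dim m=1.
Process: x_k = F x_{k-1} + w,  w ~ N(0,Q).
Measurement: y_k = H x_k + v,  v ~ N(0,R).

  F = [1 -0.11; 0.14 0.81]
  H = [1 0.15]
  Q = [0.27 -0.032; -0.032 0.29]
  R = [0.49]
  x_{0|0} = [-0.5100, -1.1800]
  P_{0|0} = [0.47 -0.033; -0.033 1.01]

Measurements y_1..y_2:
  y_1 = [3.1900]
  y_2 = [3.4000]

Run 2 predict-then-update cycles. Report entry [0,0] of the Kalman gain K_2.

K[0,0] = 0.5506

step 1: x^-=[-0.3802, -1.0272]  P^-=[0.7595 -0.0824; -0.0824 0.9544]  S=[1.2462]  K=[0.5995; 0.0487]  nu=[3.7243]  x^+=[1.8525, -0.8457]  P^+=[0.3116 -0.1188; -0.1188 0.9514]
step 2: x^-=[1.9455, -0.4256]  P^-=[0.6192 -0.1676; -0.1676 0.8934]  S=[1.0791]  K=[0.5506; -0.0311]  nu=[1.5183]  x^+=[2.7815, -0.4729]  P^+=[0.2921 -0.1491; -0.1491 0.8923]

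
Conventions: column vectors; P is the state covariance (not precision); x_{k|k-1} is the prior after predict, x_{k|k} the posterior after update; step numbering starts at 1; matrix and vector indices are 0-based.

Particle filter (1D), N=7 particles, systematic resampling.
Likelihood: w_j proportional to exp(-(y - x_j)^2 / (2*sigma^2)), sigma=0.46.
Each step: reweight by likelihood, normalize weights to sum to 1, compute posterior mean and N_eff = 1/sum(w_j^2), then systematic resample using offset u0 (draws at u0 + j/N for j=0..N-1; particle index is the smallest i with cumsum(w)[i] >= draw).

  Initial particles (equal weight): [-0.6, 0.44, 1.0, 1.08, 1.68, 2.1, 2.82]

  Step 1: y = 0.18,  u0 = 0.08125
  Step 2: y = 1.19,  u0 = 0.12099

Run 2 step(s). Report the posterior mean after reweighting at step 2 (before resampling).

post_mean = 0.8250

step 1: w=[0.1642, 0.5892, 0.1411, 0.1020, 0.0034, 0.0001, 0.0000]  mean=0.4179  Neff=2.4724  idx=[0, 1, 1, 1, 1, 2, 3]
step 2: w=[0.0002, 0.0897, 0.0897, 0.0897, 0.0897, 0.3113, 0.3295]  mean=0.8250  Neff=4.2067  idx=[2, 3, 5, 5, 6, 6, 6]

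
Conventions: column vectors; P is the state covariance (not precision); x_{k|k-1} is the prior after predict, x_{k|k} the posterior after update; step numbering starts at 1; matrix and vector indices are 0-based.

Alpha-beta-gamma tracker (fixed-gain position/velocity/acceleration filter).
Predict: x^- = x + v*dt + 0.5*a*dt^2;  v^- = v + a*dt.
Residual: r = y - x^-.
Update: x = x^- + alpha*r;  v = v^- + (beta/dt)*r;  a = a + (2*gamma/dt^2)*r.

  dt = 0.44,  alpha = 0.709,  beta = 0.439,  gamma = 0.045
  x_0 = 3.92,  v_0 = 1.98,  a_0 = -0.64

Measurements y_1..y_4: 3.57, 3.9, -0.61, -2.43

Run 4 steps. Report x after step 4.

x_post = -2.2651

step 1: x_pred=4.7292  r=-1.1592  x^+=3.9073  v^+=0.5418  a^+=-1.1789
step 2: x_pred=4.0316  r=-0.1316  x^+=3.9383  v^+=-0.1082  a^+=-1.2401
step 3: x_pred=3.7706  r=-4.3806  x^+=0.6648  v^+=-5.0246  a^+=-3.2765
step 4: x_pred=-1.8632  r=-0.5668  x^+=-2.2651  v^+=-7.0317  a^+=-3.5400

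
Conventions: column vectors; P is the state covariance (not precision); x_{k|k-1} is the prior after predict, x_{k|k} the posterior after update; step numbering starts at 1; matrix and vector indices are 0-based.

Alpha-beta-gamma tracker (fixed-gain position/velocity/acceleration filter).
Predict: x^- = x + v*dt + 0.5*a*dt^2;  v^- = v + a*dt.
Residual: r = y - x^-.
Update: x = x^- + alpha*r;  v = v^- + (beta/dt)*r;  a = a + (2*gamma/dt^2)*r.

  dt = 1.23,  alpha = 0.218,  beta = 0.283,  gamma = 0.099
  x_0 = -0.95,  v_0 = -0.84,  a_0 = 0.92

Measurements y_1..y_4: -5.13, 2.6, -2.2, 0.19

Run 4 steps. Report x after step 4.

step 1: x_pred=-1.2873  r=-3.8427  x^+=-2.1250  v^+=-0.5925  a^+=0.4171
step 2: x_pred=-2.5383  r=5.1383  x^+=-1.4182  v^+=1.1027  a^+=1.0896
step 3: x_pred=0.7624  r=-2.9624  x^+=0.1166  v^+=1.7613  a^+=0.7019
step 4: x_pred=2.8139  r=-2.6239  x^+=2.2419  v^+=2.0209  a^+=0.3585

x_post = 2.2419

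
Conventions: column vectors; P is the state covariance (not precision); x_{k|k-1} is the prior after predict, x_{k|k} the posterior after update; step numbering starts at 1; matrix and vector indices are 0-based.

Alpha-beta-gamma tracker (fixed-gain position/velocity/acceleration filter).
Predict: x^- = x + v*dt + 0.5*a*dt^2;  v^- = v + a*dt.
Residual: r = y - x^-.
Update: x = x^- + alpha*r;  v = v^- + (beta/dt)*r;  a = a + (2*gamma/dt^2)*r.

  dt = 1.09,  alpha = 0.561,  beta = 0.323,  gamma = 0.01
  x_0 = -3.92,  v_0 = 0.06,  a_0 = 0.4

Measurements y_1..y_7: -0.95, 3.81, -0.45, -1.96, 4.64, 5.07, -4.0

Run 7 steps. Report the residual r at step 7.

step 1: x_pred=-3.6170  r=2.6670  x^+=-2.1208  v^+=1.2863  a^+=0.4449
step 2: x_pred=-0.4544  r=4.2644  x^+=1.9379  v^+=3.0349  a^+=0.5167
step 3: x_pred=5.5529  r=-6.0029  x^+=2.1853  v^+=1.8193  a^+=0.4156
step 4: x_pred=4.4152  r=-6.3752  x^+=0.8387  v^+=0.3831  a^+=0.3083
step 5: x_pred=1.4395  r=3.2005  x^+=3.2350  v^+=1.6676  a^+=0.3622
step 6: x_pred=5.2678  r=-0.1978  x^+=5.1568  v^+=2.0038  a^+=0.3589
step 7: x_pred=7.5541  r=-11.5541  x^+=1.0723  v^+=-1.0289  a^+=0.1644

resid = -11.5541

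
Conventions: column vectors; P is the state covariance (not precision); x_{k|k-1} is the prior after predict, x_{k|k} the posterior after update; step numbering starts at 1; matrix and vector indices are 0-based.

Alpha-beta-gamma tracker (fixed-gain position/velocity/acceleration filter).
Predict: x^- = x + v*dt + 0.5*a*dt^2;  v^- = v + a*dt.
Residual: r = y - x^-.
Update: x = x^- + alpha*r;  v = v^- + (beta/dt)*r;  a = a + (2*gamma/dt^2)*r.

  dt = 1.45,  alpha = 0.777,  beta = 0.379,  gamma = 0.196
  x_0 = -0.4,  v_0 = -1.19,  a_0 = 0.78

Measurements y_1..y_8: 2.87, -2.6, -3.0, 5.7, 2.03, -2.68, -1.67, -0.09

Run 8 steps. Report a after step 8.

step 1: x_pred=-1.3055  r=4.1755  x^+=1.9389  v^+=1.0324  a^+=1.5585
step 2: x_pred=5.0742  r=-7.6742  x^+=-0.8887  v^+=1.2863  a^+=0.1277
step 3: x_pred=1.1108  r=-4.1108  x^+=-2.0833  v^+=0.3970  a^+=-0.6387
step 4: x_pred=-2.1791  r=7.8791  x^+=3.9430  v^+=1.5303  a^+=0.8303
step 5: x_pred=7.0347  r=-5.0047  x^+=3.1460  v^+=1.4260  a^+=-0.1028
step 6: x_pred=5.1057  r=-7.7857  x^+=-0.9438  v^+=-0.7581  a^+=-1.5544
step 7: x_pred=-3.6771  r=2.0071  x^+=-2.1176  v^+=-2.4874  a^+=-1.1802
step 8: x_pred=-6.9650  r=6.8750  x^+=-1.6231  v^+=-2.4017  a^+=0.1016

a_post = 0.1016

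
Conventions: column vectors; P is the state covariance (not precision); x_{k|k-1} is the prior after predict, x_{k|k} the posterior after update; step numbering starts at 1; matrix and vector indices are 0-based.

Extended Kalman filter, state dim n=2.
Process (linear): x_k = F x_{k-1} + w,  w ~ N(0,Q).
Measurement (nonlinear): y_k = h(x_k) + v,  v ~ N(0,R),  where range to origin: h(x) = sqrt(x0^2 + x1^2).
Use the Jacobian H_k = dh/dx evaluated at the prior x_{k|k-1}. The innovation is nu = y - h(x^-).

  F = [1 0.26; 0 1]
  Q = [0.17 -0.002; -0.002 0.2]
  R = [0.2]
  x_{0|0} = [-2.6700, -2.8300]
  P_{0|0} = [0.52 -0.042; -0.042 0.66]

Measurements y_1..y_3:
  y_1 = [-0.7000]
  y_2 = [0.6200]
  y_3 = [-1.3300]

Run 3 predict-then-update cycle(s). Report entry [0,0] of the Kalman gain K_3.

K[0,0] = -0.4889

step 1: x^-=[-3.4058, -2.8300]  P^-=[0.7128 0.1276; 0.1276 0.8600]  H_jac=[-0.7691 -0.6391]  S=[1.0984]  K=[-0.5734; -0.5898]  nu=[-5.1281]  x^+=[-0.4655, 0.1944]  P^+=[0.3517 -0.2438; -0.2438 0.4780]
step 2: x^-=[-0.4149, 0.1944]  P^-=[0.4272 -0.1215; -0.1215 0.6780]  H_jac=[-0.9056 0.4242]  S=[0.7657]  K=[-0.5726; 0.5193]  nu=[0.1618]  x^+=[-0.5076, 0.2784]  P^+=[0.1762 0.1062; 0.1062 0.4715]
step 3: x^-=[-0.4352, 0.2784]  P^-=[0.4333 0.2267; 0.2267 0.6715]  H_jac=[-0.8424 0.5389]  S=[0.4966]  K=[-0.4889; 0.3440]  nu=[-1.8466]  x^+=[0.4677, -0.3569]  P^+=[0.3145 0.3103; 0.3103 0.6127]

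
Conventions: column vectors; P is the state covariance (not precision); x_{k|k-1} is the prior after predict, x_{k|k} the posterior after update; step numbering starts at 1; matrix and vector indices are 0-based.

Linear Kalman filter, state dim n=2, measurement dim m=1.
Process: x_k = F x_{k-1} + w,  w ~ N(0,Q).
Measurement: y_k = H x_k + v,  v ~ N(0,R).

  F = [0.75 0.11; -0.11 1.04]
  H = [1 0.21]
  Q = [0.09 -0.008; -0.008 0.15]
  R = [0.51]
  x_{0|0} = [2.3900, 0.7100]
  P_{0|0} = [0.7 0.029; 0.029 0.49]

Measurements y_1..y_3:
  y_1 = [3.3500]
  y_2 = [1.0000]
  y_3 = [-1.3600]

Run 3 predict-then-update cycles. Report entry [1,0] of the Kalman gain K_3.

K[1,0] = 0.3398

step 1: x^-=[1.8706, 0.4755]  P^-=[0.4945 0.0126; 0.0126 0.6818]  S=[1.0398]  K=[0.4781; 0.1498]  nu=[1.3795]  x^+=[2.5301, 0.6821]  P^+=[0.2568 -0.0619; -0.0619 0.6585]
step 2: x^-=[1.9726, 0.4311]  P^-=[0.2322 -0.0014; -0.0014 0.8795]  S=[0.7804]  K=[0.2972; 0.2349]  nu=[-1.0632]  x^+=[1.6567, 0.1814]  P^+=[0.1633 -0.0559; -0.0559 0.8364]
step 3: x^-=[1.2625, 0.0064]  P^-=[0.1828 0.0313; 0.0313 1.0694]  S=[0.7531]  K=[0.2514; 0.3398]  nu=[-2.6238]  x^+=[0.6028, -0.8852]  P^+=[0.1352 -0.0330; -0.0330 0.9825]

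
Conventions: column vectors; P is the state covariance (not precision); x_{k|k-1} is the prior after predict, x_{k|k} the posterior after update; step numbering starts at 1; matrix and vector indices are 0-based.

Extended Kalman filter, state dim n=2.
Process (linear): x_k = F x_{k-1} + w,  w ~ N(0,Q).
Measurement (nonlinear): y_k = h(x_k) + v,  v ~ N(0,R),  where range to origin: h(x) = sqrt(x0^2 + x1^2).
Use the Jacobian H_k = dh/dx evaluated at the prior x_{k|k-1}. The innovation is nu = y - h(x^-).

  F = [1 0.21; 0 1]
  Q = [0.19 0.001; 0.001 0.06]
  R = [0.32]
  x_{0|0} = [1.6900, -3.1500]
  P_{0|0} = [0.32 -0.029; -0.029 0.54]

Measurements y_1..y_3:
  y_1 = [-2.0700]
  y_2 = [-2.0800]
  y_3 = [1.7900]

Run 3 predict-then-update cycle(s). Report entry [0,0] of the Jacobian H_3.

H_jac[0,0] = -0.9479

step 1: x^-=[1.0285, -3.1500]  P^-=[0.5216 0.0854; 0.0854 0.6000]  H_jac=[0.3104 -0.9506]  S=[0.8621]  K=[0.0936; -0.6309]  nu=[-5.3837]  x^+=[0.5244, 0.2465]  P^+=[0.5141 0.1363; 0.1363 0.2569]
step 2: x^-=[0.5761, 0.2465]  P^-=[0.7727 0.1913; 0.1913 0.3169]  H_jac=[0.9194 0.3933]  S=[1.1605]  K=[0.6770; 0.2589]  nu=[-2.7066]  x^+=[-1.2562, -0.4544]  P^+=[0.2408 -0.0122; -0.0122 0.2391]
step 3: x^-=[-1.3516, -0.4544]  P^-=[0.4363 0.0390; 0.0390 0.2991]  H_jac=[-0.9479 -0.3187]  S=[0.7659]  K=[-0.5561; -0.1728]  nu=[0.3641]  x^+=[-1.5541, -0.5173]  P^+=[0.1994 -0.0345; -0.0345 0.2762]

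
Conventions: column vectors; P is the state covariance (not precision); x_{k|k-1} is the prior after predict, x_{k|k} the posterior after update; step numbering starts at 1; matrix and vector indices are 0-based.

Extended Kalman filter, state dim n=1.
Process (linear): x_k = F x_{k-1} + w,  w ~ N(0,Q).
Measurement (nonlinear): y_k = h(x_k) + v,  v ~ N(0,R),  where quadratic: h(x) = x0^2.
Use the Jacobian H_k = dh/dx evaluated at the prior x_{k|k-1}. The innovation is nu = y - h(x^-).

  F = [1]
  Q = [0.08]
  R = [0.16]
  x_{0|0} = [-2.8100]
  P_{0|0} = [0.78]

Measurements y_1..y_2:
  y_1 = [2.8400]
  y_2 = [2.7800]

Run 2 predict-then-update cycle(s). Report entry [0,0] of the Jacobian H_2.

H_jac[0,0] = -3.8312

step 1: x^-=[-2.8100]  P^-=[0.8600]  H_jac=[-5.6200]  S=[27.3226]  K=[-0.1769]  nu=[-5.0561]  x^+=[-1.9156]  P^+=[0.0050]
step 2: x^-=[-1.9156]  P^-=[0.0850]  H_jac=[-3.8312]  S=[1.4082]  K=[-0.2314]  nu=[-0.8895]  x^+=[-1.7098]  P^+=[0.0097]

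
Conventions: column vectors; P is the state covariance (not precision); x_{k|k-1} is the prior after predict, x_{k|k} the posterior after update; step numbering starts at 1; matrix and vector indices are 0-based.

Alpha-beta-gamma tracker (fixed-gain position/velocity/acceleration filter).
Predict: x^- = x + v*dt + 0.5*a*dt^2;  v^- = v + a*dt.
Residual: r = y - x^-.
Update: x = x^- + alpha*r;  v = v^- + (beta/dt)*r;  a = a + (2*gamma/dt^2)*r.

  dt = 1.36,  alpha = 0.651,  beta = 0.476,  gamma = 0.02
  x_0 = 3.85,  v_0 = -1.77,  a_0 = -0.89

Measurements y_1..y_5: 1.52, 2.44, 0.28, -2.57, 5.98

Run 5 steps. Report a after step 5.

a_post = -0.3786

step 1: x_pred=0.6197  r=0.9003  x^+=1.2058  v^+=-2.6653  a^+=-0.8705
step 2: x_pred=-3.2241  r=5.6641  x^+=0.4632  v^+=-1.8668  a^+=-0.7480
step 3: x_pred=-2.7674  r=3.0474  x^+=-0.7835  v^+=-1.8175  a^+=-0.6821
step 4: x_pred=-3.8862  r=1.3162  x^+=-3.0294  v^+=-2.2846  a^+=-0.6537
step 5: x_pred=-6.7409  r=12.7209  x^+=1.5404  v^+=1.2788  a^+=-0.3786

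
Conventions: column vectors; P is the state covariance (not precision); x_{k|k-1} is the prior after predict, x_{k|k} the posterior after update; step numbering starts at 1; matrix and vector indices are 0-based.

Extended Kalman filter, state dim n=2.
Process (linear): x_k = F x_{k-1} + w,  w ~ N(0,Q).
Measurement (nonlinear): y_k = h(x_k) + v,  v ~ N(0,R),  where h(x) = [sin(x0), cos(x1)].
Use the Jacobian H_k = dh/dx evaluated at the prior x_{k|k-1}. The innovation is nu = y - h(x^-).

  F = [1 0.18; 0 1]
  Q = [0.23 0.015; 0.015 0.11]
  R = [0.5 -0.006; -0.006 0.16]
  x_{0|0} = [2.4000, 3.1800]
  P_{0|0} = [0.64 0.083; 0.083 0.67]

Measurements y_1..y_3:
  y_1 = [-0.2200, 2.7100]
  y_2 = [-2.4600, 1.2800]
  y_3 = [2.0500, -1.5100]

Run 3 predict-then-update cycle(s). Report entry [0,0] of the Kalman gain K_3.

K[0,0] = 0.5493

step 1: x^-=[2.9724, 3.1800]  P^-=[0.9216 0.2186; 0.2186 0.7800]  H_jac=[-0.9857 0.0000; 0.0000 0.0384]  S=[1.3955 -0.0143; -0.0143 0.1612]  K=[-0.6510 -0.0056; -0.1527 0.1723]  nu=[-0.3884, 3.7093]  x^+=[3.2046, 3.8785]  P^+=[0.3302 0.0785; 0.0785 0.7419]
step 2: x^-=[3.9027, 3.8785]  P^-=[0.6125 0.2270; 0.2270 0.8519]  H_jac=[-0.7241 0.0000; 0.0000 0.6720]  S=[0.8211 -0.1165; -0.1165 0.5447]  K=[-0.5160 0.1697; -0.0527 1.0397]  nu=[-1.7703, 2.0205]  x^+=[5.1592, 6.0726]  P^+=[0.3577 0.0450; 0.0450 0.2480]
step 3: x^-=[6.2523, 6.0726]  P^-=[0.6120 0.1047; 0.1047 0.3580]  H_jac=[0.9995 0.0000; 0.0000 0.2090]  S=[1.1114 0.0159; 0.0159 0.1756]  K=[0.5493 0.0749; 0.0882 0.4180]  nu=[2.0809, -2.4879]  x^+=[7.2089, 5.2161]  P^+=[0.2743 0.0416; 0.0416 0.3175]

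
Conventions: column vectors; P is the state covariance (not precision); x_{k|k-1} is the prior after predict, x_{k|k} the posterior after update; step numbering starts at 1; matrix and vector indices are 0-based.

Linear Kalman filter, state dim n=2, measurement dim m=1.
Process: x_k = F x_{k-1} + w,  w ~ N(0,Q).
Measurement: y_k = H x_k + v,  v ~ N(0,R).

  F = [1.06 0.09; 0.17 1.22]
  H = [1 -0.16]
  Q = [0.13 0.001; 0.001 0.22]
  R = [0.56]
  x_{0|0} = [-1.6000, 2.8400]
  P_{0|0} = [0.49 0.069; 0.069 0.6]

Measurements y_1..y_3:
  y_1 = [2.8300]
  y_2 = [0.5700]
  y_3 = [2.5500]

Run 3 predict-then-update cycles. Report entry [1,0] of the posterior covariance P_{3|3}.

P_post[1,0] = 0.6808

step 1: x^-=[-1.4404, 3.1928]  P^-=[0.6986 0.2455; 0.2455 1.1558]  S=[1.2096]  K=[0.5451; 0.0500]  nu=[4.7812]  x^+=[1.1656, 3.4321]  P^+=[0.3392 0.2125; 0.2125 1.1528]
step 2: x^-=[1.5445, 4.3853]  P^-=[0.5610 0.4667; 0.4667 2.0338]  S=[1.0237]  K=[0.4751; 0.1380]  nu=[-0.2728]  x^+=[1.4149, 4.3476]  P^+=[0.3300 0.3996; 0.3996 2.0142]
step 3: x^-=[1.8910, 5.5446]  P^-=[0.5933 0.8045; 0.8045 3.3933]  S=[0.9828]  K=[0.4728; 0.2661]  nu=[1.5461]  x^+=[2.6220, 5.9561]  P^+=[0.3737 0.6808; 0.6808 3.3237]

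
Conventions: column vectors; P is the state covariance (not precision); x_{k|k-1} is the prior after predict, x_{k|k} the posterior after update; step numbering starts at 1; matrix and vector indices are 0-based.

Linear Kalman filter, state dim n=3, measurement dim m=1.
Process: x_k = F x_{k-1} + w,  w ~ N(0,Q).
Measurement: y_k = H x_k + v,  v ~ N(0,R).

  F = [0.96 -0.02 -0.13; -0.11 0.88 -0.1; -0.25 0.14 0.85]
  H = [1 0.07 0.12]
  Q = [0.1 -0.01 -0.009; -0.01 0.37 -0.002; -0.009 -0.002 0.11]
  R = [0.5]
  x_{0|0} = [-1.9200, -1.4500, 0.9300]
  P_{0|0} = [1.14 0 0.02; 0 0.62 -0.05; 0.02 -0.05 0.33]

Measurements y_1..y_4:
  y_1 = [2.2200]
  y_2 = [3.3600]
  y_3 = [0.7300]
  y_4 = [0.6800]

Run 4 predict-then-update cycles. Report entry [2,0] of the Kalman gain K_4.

K[2,0] = -0.2743

step 1: x^-=[-1.9351, -1.1578, 1.0675]  P^-=[1.1512 -0.1330 -0.3021; -0.1330 0.8765 0.0396; -0.3021 0.0396 0.4114]  S=[1.5710]  K=[0.7038; -0.0426; -0.1591]  nu=[4.1080]  x^+=[0.9561, -1.3328, 0.4139]  P^+=[0.3731 -0.0859 -0.1262; -0.0859 0.8736 0.0290; -0.1262 0.0290 0.3717]
step 2: x^-=[0.8907, -1.3194, -0.0738]  P^-=[0.4854 -0.1257 -0.2621; -0.1257 1.0635 0.1344; -0.2621 0.1344 0.4855]  S=[0.9193]  K=[0.4842; -0.0382; -0.2115]  nu=[2.5705]  x^+=[2.1353, -1.4175, -0.6174]  P^+=[0.2699 -0.1087 -0.1680; -0.1087 1.0622 0.1270; -0.1680 0.1270 0.4444]
step 3: x^-=[2.1585, -1.4206, -1.2571]  P^-=[0.4034 -0.1440 -0.2880; -0.1440 1.1953 0.2288; -0.2880 0.2288 0.5780]  S=[0.8321]  K=[0.4311; -0.0395; -0.2435]  nu=[-1.1782]  x^+=[1.6506, -1.3740, -0.9702]  P^+=[0.2487 -0.1298 -0.2006; -0.1298 1.1940 0.2208; -0.2006 0.2208 0.5286]
step 4: x^-=[1.7381, -1.2937, -1.4297]  P^-=[0.3948 -0.1688 -0.3266; -0.1688 1.2848 0.3134; -0.3266 0.3134 0.6778]  S=[0.8142]  K=[0.4223; -0.0507; -0.2743]  nu=[-0.7960]  x^+=[1.4020, -1.2533, -1.2114]  P^+=[0.2496 -0.1514 -0.2323; -0.1514 1.2827 0.3021; -0.2323 0.3021 0.6166]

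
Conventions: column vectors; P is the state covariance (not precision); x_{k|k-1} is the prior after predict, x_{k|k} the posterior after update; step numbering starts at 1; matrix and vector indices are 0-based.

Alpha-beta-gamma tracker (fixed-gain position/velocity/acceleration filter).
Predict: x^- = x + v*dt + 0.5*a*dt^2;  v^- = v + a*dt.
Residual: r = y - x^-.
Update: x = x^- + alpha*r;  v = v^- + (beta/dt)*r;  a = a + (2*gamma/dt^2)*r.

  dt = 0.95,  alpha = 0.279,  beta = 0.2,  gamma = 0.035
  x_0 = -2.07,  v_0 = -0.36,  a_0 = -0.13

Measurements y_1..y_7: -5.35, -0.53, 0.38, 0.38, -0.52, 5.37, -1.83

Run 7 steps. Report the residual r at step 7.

step 1: x_pred=-2.4707  r=-2.8793  x^+=-3.2740  v^+=-1.0897  a^+=-0.3533
step 2: x_pred=-4.4686  r=3.9386  x^+=-3.3698  v^+=-0.5962  a^+=-0.0478
step 3: x_pred=-3.9577  r=4.3377  x^+=-2.7475  v^+=0.2716  a^+=0.2886
step 4: x_pred=-2.3592  r=2.7392  x^+=-1.5950  v^+=1.1224  a^+=0.5011
step 5: x_pred=-0.3025  r=-0.2175  x^+=-0.3632  v^+=1.5527  a^+=0.4842
step 6: x_pred=1.3303  r=4.0397  x^+=2.4574  v^+=2.8631  a^+=0.7975
step 7: x_pred=5.5372  r=-7.3672  x^+=3.4818  v^+=2.0698  a^+=0.2261

resid = -7.3672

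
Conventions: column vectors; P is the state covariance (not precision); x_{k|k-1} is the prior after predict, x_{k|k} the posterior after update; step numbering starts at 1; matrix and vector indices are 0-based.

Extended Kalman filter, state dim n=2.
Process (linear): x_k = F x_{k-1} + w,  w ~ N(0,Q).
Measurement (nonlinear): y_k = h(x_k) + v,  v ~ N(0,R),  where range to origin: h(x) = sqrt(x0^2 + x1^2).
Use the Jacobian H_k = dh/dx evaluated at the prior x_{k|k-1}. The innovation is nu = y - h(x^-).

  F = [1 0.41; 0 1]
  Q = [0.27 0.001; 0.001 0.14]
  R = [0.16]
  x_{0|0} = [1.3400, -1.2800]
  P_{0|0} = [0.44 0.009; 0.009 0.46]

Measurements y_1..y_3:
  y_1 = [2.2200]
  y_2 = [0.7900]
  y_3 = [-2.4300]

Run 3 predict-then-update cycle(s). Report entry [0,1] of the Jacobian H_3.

step 1: x^-=[0.8152, -1.2800]  P^-=[0.7947 0.1986; 0.1986 0.6000]  H_jac=[0.5372 -0.8435]  S=[0.6362]  K=[0.4077; -0.6278]  nu=[0.7025]  x^+=[1.1016, -1.7210]  P^+=[0.6890 0.3614; 0.3614 0.3493]
step 2: x^-=[0.3960, -1.7210]  P^-=[1.3140 0.5056; 0.5056 0.4893]  H_jac=[0.2242 -0.9745]  S=[0.4698]  K=[-0.4217; -0.7737]  nu=[-0.9759]  x^+=[0.8076, -0.9659]  P^+=[1.2305 0.3524; 0.3524 0.2081]
step 3: x^-=[0.4115, -0.9659]  P^-=[1.8244 0.4387; 0.4387 0.3481]  H_jac=[0.3920 -0.9200]  S=[0.4185]  K=[0.7443; -0.3543]  nu=[-3.4799]  x^+=[-2.1786, 0.2671]  P^+=[1.5926 0.5491; 0.5491 0.2956]

H_jac[0,1] = -0.9200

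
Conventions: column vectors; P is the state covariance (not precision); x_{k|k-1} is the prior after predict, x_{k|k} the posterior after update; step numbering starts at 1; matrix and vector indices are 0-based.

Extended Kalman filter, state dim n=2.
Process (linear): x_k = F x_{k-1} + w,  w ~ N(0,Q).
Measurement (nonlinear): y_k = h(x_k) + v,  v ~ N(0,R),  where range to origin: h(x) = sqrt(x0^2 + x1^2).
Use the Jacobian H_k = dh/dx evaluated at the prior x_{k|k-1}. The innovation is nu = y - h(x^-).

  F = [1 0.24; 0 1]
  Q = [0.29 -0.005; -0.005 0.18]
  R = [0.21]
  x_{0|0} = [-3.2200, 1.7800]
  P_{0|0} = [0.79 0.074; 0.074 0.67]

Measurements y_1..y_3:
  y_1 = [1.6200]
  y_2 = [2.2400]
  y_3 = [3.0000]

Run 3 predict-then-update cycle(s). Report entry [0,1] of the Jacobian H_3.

step 1: x^-=[-2.7928, 1.7800]  P^-=[1.1541 0.2298; 0.2298 0.8500]  H_jac=[-0.8433 0.5375]  S=[1.0680]  K=[-0.7957; 0.2463]  nu=[-1.6918]  x^+=[-1.4467, 1.3633]  P^+=[0.4780 0.4391; 0.4391 0.7852]
step 2: x^-=[-1.1195, 1.3633]  P^-=[1.0240 0.6226; 0.6226 0.9652]  H_jac=[-0.6346 0.7728]  S=[0.5882]  K=[-0.2869; 0.5964]  nu=[0.4760]  x^+=[-1.2560, 1.6472]  P^+=[0.9756 0.7232; 0.7232 0.7560]
step 3: x^-=[-0.8607, 1.6472]  P^-=[1.6563 0.8996; 0.8996 0.9360]  H_jac=[-0.4631 0.8863]  S=[0.5619]  K=[0.0538; 0.7348]  nu=[1.1415]  x^+=[-0.7993, 2.4859]  P^+=[1.6547 0.8774; 0.8774 0.6326]

H_jac[0,1] = 0.8863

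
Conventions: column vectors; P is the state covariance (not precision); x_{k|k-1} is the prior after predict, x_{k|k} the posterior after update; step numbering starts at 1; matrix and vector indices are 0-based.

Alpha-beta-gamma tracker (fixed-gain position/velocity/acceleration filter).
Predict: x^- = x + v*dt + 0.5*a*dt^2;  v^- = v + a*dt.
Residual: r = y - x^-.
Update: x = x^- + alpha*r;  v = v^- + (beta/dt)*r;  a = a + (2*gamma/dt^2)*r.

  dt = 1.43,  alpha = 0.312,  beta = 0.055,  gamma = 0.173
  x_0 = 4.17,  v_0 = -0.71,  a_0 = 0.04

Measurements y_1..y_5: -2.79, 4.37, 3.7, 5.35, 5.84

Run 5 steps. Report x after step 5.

x_post = 3.1648

step 1: x_pred=3.1956  r=-5.9856  x^+=1.3281  v^+=-0.8830  a^+=-0.9728
step 2: x_pred=-0.9292  r=5.2992  x^+=0.7241  v^+=-2.0703  a^+=-0.0761
step 3: x_pred=-2.3142  r=6.0142  x^+=-0.4378  v^+=-1.9478  a^+=0.9415
step 4: x_pred=-2.2605  r=7.6105  x^+=0.1140  v^+=-0.3088  a^+=2.2292
step 5: x_pred=1.9516  r=3.8884  x^+=3.1648  v^+=3.0285  a^+=2.8871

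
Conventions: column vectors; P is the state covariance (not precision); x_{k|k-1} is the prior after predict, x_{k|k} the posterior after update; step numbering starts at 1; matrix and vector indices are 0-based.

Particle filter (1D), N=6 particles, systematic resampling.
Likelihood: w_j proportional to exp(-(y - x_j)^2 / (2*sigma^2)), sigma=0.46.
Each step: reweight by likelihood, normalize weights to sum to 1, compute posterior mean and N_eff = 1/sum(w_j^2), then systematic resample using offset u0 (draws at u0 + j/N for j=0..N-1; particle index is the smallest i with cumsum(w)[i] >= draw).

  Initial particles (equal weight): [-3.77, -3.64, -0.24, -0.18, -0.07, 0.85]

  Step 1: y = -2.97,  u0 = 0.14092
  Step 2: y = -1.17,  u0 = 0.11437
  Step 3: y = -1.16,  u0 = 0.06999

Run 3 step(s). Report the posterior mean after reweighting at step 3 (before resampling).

post_mean = -3.6400

step 1: w=[0.3890, 0.6110, 0.0000, 0.0000, 0.0000, 0.0000]  mean=-3.6906  Neff=1.9060  idx=[0, 0, 1, 1, 1, 1]
step 2: w=[0.0477, 0.0477, 0.2262, 0.2262, 0.2262, 0.2262]  mean=-3.6524  Neff=4.7810  idx=[2, 2, 3, 4, 5, 5]
step 3: w=[0.1667, 0.1667, 0.1667, 0.1667, 0.1667, 0.1667]  mean=-3.6400  Neff=6.0000  idx=[0, 1, 2, 3, 4, 5]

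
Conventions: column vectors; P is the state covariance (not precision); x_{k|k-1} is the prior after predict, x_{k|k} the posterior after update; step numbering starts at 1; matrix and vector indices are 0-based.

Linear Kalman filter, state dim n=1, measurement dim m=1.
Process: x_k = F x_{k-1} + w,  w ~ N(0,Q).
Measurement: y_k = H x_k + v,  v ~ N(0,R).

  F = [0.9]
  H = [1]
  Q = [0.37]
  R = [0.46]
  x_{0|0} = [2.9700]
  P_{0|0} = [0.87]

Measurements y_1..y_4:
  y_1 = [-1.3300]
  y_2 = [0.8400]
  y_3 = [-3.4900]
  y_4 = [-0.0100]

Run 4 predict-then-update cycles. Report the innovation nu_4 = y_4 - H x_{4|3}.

innov = [1.5935]

step 1: x^-=[2.6730]  P^-=[1.0747]  S=[1.5347]  K=[0.7003]  nu=[-4.0030]  x^+=[-0.1302]  P^+=[0.3221]
step 2: x^-=[-0.1172]  P^-=[0.6309]  S=[1.0909]  K=[0.5783]  nu=[0.9572]  x^+=[0.4364]  P^+=[0.2660]
step 3: x^-=[0.3928]  P^-=[0.5855]  S=[1.0455]  K=[0.5600]  nu=[-3.8828]  x^+=[-1.7816]  P^+=[0.2576]
step 4: x^-=[-1.6035]  P^-=[0.5787]  S=[1.0387]  K=[0.5571]  nu=[1.5935]  x^+=[-0.7157]  P^+=[0.2563]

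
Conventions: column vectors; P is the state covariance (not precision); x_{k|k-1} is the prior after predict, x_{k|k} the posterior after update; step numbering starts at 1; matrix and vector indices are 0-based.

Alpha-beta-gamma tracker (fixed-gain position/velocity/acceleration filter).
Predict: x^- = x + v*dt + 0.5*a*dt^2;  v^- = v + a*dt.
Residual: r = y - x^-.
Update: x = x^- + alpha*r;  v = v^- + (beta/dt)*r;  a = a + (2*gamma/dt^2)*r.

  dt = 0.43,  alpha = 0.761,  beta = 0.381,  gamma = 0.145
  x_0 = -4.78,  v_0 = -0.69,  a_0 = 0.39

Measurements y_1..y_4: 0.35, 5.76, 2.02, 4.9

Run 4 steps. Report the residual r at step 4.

step 1: x_pred=-5.0406  r=5.3906  x^+=-0.9384  v^+=4.2541  a^+=8.8448
step 2: x_pred=1.7086  r=4.0514  x^+=4.7917  v^+=11.6471  a^+=15.1991
step 3: x_pred=11.2051  r=-9.1851  x^+=4.2152  v^+=10.0442  a^+=0.7930
step 4: x_pred=8.6076  r=-3.7076  x^+=5.7861  v^+=7.1002  a^+=-5.0220

resid = -3.7076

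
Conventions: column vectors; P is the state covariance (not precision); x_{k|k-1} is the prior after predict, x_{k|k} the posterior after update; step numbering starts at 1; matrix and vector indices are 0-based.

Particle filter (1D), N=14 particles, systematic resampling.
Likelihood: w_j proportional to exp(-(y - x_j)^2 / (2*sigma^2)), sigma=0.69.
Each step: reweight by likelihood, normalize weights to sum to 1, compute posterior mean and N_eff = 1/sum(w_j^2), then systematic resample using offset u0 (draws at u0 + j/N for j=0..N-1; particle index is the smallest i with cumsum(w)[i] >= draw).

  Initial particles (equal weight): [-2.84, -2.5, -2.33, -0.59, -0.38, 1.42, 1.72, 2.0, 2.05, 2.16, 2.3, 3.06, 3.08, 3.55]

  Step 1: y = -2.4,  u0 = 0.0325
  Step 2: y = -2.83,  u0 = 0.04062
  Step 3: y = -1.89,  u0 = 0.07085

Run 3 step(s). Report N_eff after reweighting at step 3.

step 1: w=[0.2867, 0.3477, 0.3495, 0.0113, 0.0048, 0.0000, 0.0000, 0.0000, 0.0000, 0.0000, 0.0000, 0.0000, 0.0000, 0.0000]  mean=-2.5063  Neff=3.0732  idx=[0, 0, 0, 0, 1, 1, 1, 1, 1, 2, 2, 2, 2, 2]
step 2: w=[0.0813, 0.0813, 0.0813, 0.0813, 0.0725, 0.0725, 0.0725, 0.0725, 0.0725, 0.0625, 0.0625, 0.0625, 0.0625, 0.0625]  mean=-2.5574  Neff=13.8467  idx=[0, 1, 2, 3, 4, 5, 5, 6, 7, 8, 10, 11, 12, 13]
step 3: w=[0.0437, 0.0437, 0.0437, 0.0437, 0.0762, 0.0762, 0.0762, 0.0762, 0.0762, 0.0762, 0.0920, 0.0920, 0.0920, 0.0920]  mean=-2.4969  Neff=13.1004  idx=[1, 3, 4, 5, 6, 7, 8, 9, 10, 10, 11, 12, 13, 13]

N_eff = 13.1004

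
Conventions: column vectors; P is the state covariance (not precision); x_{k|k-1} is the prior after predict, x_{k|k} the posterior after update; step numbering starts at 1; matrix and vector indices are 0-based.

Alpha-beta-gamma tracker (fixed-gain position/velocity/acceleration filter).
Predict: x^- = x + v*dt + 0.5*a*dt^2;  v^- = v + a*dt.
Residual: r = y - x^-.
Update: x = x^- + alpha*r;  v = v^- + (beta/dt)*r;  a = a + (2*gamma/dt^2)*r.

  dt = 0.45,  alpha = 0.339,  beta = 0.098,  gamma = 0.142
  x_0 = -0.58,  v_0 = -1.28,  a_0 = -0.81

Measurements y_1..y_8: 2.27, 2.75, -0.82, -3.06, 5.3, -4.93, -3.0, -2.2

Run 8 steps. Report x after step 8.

step 1: x_pred=-1.2380  r=3.5080  x^+=-0.0488  v^+=-0.8805  a^+=4.1099
step 2: x_pred=-0.0289  r=2.7789  x^+=0.9131  v^+=1.5741  a^+=8.0072
step 3: x_pred=2.4322  r=-3.2522  x^+=1.3297  v^+=4.4691  a^+=3.4461
step 4: x_pred=3.6897  r=-6.7497  x^+=1.4016  v^+=4.5499  a^+=-6.0202
step 5: x_pred=2.8395  r=2.4605  x^+=3.6736  v^+=2.3767  a^+=-2.5694
step 6: x_pred=4.4829  r=-9.4129  x^+=1.2919  v^+=-0.8295  a^+=-15.7707
step 7: x_pred=-0.6781  r=-2.3219  x^+=-1.4652  v^+=-8.4320  a^+=-19.0271
step 8: x_pred=-7.1861  r=4.9861  x^+=-5.4958  v^+=-15.9083  a^+=-12.0342

x_post = -5.4958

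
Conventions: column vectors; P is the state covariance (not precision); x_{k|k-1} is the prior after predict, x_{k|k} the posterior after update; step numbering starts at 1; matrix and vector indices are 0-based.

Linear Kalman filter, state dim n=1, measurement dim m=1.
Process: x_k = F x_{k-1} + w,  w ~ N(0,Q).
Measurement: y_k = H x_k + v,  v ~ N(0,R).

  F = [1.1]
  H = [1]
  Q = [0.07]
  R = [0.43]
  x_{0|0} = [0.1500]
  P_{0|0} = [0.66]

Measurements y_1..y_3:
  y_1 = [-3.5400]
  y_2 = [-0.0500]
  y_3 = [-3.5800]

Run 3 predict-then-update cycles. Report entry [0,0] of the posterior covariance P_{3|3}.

step 1: x^-=[0.1650]  P^-=[0.8686]  S=[1.2986]  K=[0.6689]  nu=[-3.7050]  x^+=[-2.3132]  P^+=[0.2876]
step 2: x^-=[-2.5445]  P^-=[0.4180]  S=[0.8480]  K=[0.4929]  nu=[2.4945]  x^+=[-1.3149]  P^+=[0.2120]
step 3: x^-=[-1.4464]  P^-=[0.3265]  S=[0.7565]  K=[0.4316]  nu=[-2.1336]  x^+=[-2.3672]  P^+=[0.1856]

P_post[0,0] = 0.1856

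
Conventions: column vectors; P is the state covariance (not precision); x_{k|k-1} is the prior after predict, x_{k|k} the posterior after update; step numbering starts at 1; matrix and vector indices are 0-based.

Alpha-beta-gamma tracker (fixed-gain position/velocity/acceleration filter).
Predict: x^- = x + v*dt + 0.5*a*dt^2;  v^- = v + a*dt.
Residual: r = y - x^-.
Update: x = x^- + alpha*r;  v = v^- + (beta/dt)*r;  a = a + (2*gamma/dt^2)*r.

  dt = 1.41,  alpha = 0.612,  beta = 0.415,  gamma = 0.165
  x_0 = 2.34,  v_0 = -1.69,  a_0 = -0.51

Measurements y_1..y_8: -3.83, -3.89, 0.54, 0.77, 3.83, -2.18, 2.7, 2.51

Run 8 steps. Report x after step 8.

step 1: x_pred=-0.5499  r=-3.2801  x^+=-2.5573  v^+=-3.3745  a^+=-1.0545
step 2: x_pred=-8.3636  r=4.4736  x^+=-5.6257  v^+=-3.5446  a^+=-0.3119
step 3: x_pred=-10.9337  r=11.4737  x^+=-3.9118  v^+=-0.6074  a^+=1.5926
step 4: x_pred=-3.1851  r=3.9551  x^+=-0.7646  v^+=2.8023  a^+=2.2491
step 5: x_pred=5.4223  r=-1.5923  x^+=4.4478  v^+=5.5048  a^+=1.9848
step 6: x_pred=14.1826  r=-16.3626  x^+=4.1687  v^+=3.4874  a^+=-0.7312
step 7: x_pred=8.3591  r=-5.6591  x^+=4.8957  v^+=0.7908  a^+=-1.6705
step 8: x_pred=4.3502  r=-1.8402  x^+=3.2240  v^+=-2.1063  a^+=-1.9760

x_post = 3.2240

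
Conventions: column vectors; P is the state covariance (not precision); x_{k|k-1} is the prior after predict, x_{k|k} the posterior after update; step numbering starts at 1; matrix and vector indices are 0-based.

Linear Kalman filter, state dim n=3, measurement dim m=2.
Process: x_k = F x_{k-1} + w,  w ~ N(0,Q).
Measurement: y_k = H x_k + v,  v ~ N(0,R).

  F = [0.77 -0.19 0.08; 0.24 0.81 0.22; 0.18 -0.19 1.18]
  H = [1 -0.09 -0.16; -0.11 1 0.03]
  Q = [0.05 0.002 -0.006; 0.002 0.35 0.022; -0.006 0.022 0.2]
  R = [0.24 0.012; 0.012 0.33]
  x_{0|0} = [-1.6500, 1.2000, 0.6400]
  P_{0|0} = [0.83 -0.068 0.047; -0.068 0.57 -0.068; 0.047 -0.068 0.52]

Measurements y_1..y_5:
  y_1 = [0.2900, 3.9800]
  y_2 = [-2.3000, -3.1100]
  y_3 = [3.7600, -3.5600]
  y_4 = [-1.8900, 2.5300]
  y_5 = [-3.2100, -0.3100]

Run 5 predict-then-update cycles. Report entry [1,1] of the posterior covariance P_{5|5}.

step 1: x^-=[-1.4473, 0.7168, 0.2302]  P^-=[0.5938 0.0448 0.2506; 0.0448 0.7512 0.0513; 0.2506 0.0513 1.0266]  S=[0.7793 -0.0770; -0.0770 1.0809]  K=[0.7091 0.0385; 0.0288 0.6939; 0.1107 0.0584]  nu=[1.8386, 3.0971]  x^+=[-0.0243, 2.9188, 0.6144]  P^+=[0.2045 0.0380 0.1906; 0.0380 0.2332 0.0111; 0.1906 0.0111 1.0144]
step 2: x^-=[-0.5242, 2.4936, 0.1661]  P^-=[0.1982 0.0799 0.2929; 0.0799 0.6027 0.3338; 0.2929 0.3338 1.7009]  S=[0.3881 -0.0319; -0.0319 0.9372]  K=[0.3783 0.0843; -0.0186 0.6438; 0.0070 0.3765]  nu=[-1.5248, -5.6662]  x^+=[-1.5785, -1.1261, -1.9776]  P^+=[0.1380 0.0395 0.2667; 0.0395 0.2134 0.1066; 0.2667 0.1066 1.5682]
step 3: x^-=[-1.1597, -1.7260, -2.4038]  P^-=[0.1676 0.0979 0.3824; 0.0979 0.6554 0.5897; 0.3824 0.5897 2.4585]  S=[0.3529 -0.0561; -0.0561 1.0009]  K=[0.2938 0.1073; -0.0524 0.6587; -0.0835 0.6161]  nu=[4.3797, -1.8894]  x^+=[-0.0758, -3.2002, -3.9337]  P^+=[0.1292 0.0431 0.3345; 0.0431 0.2162 0.1770; 0.3345 0.1770 2.0703]
step 4: x^-=[0.2350, -3.4758, -4.0474]  P^-=[0.1709 0.1211 0.4738; 0.1211 0.7147 0.8059; 0.4738 0.8059 3.1545]  S=[0.3472 -0.0725; -0.0725 1.0681]  K=[0.2690 0.1274; -0.0669 0.6747; -0.1341 0.7851]  nu=[-3.0854, 6.1530]  x^+=[0.1887, 0.8819, 1.1974]  P^+=[0.1334 0.0481 0.3935; 0.0481 0.2203 0.2265; 0.3935 0.2265 2.4745]
step 5: x^-=[0.0735, 1.0231, 1.2793]  P^-=[0.1804 0.1435 0.5544; 0.1435 0.7630 0.9751; 0.5544 0.9751 3.7200]  S=[0.3467 -0.0817; -0.0817 1.1218]  K=[0.2612 0.1441; -0.0723 0.6869; -0.1583 0.9028]  nu=[-2.9867, -1.3634]  x^+=[-0.9031, 0.3024, 0.5212]  P^+=[0.1396 0.0528 0.4401; 0.0528 0.2238 0.2612; 0.4401 0.2612 2.7736]

P_post[1,1] = 0.2238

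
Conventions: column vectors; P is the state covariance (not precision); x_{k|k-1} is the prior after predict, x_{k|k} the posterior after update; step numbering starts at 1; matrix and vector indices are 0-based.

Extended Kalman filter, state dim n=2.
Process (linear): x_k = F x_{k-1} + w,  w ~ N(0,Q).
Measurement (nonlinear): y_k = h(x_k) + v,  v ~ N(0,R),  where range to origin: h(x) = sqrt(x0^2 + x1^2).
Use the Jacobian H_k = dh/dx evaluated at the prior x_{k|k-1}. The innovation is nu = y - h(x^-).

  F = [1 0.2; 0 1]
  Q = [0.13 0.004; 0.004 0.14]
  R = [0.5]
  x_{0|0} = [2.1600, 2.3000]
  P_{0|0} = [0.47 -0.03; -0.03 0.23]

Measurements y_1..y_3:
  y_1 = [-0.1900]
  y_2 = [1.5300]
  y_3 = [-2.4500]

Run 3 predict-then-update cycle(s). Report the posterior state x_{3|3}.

step 1: x^-=[2.6200, 2.3000]  P^-=[0.5972 0.0200; 0.0200 0.3700]  H_jac=[0.7515 0.6597]  S=[1.0181]  K=[0.4538; 0.2545]  nu=[-3.6763]  x^+=[0.9518, 1.3643]  P^+=[0.3876 -0.0976; -0.0976 0.3040]
step 2: x^-=[1.2247, 1.3643]  P^-=[0.4907 -0.0328; -0.0328 0.4440]  H_jac=[0.6680 0.7442]  S=[0.9323]  K=[0.3254; 0.3310]  nu=[-0.3034]  x^+=[1.1260, 1.2639]  P^+=[0.3920 -0.1332; -0.1332 0.3419]
step 3: x^-=[1.3788, 1.2639]  P^-=[0.4824 -0.0608; -0.0608 0.4819]  H_jac=[0.7371 0.6757]  S=[0.9216]  K=[0.3412; 0.3047]  nu=[-4.3204]  x^+=[-0.0955, -0.0527]  P^+=[0.3751 -0.1566; -0.1566 0.3963]

x_post = [-0.0955, -0.0527]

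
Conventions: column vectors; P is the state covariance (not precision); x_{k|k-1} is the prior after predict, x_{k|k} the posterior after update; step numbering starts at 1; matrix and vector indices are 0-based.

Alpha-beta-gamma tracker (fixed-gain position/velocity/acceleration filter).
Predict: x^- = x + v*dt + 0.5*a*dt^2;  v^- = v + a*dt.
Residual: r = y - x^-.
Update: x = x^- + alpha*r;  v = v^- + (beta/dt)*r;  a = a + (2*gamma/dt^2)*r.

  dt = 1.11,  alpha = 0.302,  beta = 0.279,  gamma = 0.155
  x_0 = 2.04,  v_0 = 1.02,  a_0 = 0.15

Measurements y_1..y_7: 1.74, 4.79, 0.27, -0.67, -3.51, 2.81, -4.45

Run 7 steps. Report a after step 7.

a_post = 2.0949

step 1: x_pred=3.2646  r=-1.5246  x^+=2.8042  v^+=0.8033  a^+=-0.2336
step 2: x_pred=3.5519  r=1.2381  x^+=3.9258  v^+=0.8552  a^+=0.0779
step 3: x_pred=4.9231  r=-4.6531  x^+=3.5178  v^+=-0.2279  a^+=-1.0928
step 4: x_pred=2.5917  r=-3.2617  x^+=1.6066  v^+=-2.2607  a^+=-1.9135
step 5: x_pred=-2.0816  r=-1.4284  x^+=-2.5130  v^+=-4.7437  a^+=-2.2729
step 6: x_pred=-9.1787  r=11.9887  x^+=-5.5581  v^+=-4.2532  a^+=0.7435
step 7: x_pred=-9.8211  r=5.3711  x^+=-8.1990  v^+=-2.0779  a^+=2.0949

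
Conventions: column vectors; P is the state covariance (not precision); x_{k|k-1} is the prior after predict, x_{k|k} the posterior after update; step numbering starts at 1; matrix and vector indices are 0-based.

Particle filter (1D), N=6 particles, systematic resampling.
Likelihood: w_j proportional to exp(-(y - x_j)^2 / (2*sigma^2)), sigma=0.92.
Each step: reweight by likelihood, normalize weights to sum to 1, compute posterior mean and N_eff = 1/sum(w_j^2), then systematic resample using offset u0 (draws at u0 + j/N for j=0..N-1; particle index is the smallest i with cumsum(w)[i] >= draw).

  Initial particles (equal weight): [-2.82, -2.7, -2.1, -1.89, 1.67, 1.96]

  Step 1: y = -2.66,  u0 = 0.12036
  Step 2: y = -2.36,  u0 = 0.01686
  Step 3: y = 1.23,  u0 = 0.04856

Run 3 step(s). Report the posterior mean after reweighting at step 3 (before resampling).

post_mean = -2.0220

step 1: w=[0.2799, 0.2839, 0.2361, 0.2002, 0.0000, 0.0000]  mean=-2.4298  Neff=3.9260  idx=[0, 1, 1, 2, 2, 3]
step 2: w=[0.1590, 0.1683, 0.1683, 0.1731, 0.1731, 0.1581]  mean=-2.3832  Neff=5.9921  idx=[0, 1, 2, 3, 4, 5]
step 3: w=[0.0098, 0.0173, 0.0173, 0.2262, 0.2262, 0.5034]  mean=-2.0220  Neff=2.8060  idx=[3, 3, 4, 5, 5, 5]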